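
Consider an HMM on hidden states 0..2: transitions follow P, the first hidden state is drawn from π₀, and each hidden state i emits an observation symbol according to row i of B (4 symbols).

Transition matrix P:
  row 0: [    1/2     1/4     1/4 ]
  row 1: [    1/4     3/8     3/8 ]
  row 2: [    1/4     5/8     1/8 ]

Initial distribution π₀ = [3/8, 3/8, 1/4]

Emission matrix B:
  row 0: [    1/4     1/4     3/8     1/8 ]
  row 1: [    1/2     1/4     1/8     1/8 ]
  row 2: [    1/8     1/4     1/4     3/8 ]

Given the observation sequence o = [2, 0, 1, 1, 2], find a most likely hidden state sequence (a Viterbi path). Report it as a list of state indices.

t=0: δ = [1.406e-01, 4.688e-02, 6.250e-02]  (obs o_0=2)
t=1: δ = [1.758e-02, 1.953e-02, 4.395e-03]  ψ = [0, 2, 0]  (obs o_1=0)
t=2: δ = [2.197e-03, 1.831e-03, 1.831e-03]  ψ = [0, 1, 1]  (obs o_2=1)
t=3: δ = [2.747e-04, 2.861e-04, 1.717e-04]  ψ = [0, 2, 1]  (obs o_3=1)
t=4: δ = [5.150e-05, 1.341e-05, 2.682e-05]  ψ = [0, 1, 1]  (obs o_4=2)
backtrack: best end state = 0; path = [0, 0, 0, 0, 0]

path = [0, 0, 0, 0, 0]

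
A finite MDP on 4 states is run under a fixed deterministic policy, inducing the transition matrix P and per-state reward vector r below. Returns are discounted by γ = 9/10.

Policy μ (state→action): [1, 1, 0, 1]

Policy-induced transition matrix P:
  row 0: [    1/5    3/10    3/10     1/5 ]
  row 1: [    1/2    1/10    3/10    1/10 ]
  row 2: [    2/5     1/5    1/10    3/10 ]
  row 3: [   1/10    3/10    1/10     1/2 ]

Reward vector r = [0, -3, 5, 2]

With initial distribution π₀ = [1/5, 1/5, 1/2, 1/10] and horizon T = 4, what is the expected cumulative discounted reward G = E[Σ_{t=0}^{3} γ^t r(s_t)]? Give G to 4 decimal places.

t=0: π = [0.2000, 0.2000, 0.5000, 0.1000], E[r] = 2.1000, γ^t·E[r] = 2.100000, running G = 2.100000
t=1: π = [0.3500, 0.2100, 0.1800, 0.2600], E[r] = 0.7900, γ^t·E[r] = 0.711000, running G = 2.811000
t=2: π = [0.2730, 0.2400, 0.2120, 0.2750], E[r] = 0.8900, γ^t·E[r] = 0.720900, running G = 3.531900
t=3: π = [0.2869, 0.2308, 0.2026, 0.2797], E[r] = 0.8800, γ^t·E[r] = 0.641520, running G = 4.173420

G = 4.1734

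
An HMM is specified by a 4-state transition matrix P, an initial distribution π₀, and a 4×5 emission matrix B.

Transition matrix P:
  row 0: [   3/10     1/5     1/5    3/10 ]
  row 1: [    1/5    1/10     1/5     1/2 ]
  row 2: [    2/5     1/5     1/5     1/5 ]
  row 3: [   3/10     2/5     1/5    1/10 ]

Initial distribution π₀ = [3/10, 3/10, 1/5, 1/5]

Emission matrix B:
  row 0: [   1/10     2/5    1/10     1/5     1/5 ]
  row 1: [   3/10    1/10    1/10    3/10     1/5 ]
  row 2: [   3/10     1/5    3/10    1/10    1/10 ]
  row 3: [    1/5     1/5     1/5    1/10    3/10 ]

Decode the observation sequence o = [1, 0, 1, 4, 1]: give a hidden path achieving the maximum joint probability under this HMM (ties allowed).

t=0: δ = [1.200e-01, 3.000e-02, 4.000e-02, 4.000e-02]  (obs o_0=1)
t=1: δ = [3.600e-03, 7.200e-03, 7.200e-03, 7.200e-03]  ψ = [0, 0, 0, 0]  (obs o_1=0)
t=2: δ = [1.152e-03, 2.880e-04, 2.880e-04, 7.200e-04]  ψ = [2, 3, 1, 1]  (obs o_2=1)
t=3: δ = [6.912e-05, 5.760e-05, 2.304e-05, 1.037e-04]  ψ = [0, 3, 0, 0]  (obs o_3=4)
t=4: δ = [1.244e-05, 4.147e-06, 4.147e-06, 5.760e-06]  ψ = [3, 3, 3, 1]  (obs o_4=1)
backtrack: best end state = 0; path = [0, 2, 0, 3, 0]

path = [0, 2, 0, 3, 0]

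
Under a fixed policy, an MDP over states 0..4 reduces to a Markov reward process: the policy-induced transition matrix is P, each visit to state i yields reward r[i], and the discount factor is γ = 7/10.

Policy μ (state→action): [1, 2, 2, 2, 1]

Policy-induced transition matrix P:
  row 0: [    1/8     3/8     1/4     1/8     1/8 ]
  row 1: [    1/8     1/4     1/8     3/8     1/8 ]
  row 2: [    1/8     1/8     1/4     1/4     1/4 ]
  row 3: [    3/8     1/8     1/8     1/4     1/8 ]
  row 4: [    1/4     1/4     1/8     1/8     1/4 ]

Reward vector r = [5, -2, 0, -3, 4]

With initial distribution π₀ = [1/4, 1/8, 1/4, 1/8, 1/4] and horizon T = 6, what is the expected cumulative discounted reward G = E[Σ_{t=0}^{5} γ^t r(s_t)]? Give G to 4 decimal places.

t=0: π = [0.2500, 0.1250, 0.2500, 0.1250, 0.2500], E[r] = 1.6250, γ^t·E[r] = 1.625000, running G = 1.625000
t=1: π = [0.1875, 0.2344, 0.1875, 0.2031, 0.1875], E[r] = 0.6094, γ^t·E[r] = 0.426563, running G = 2.051563
t=2: π = [0.1992, 0.2246, 0.1719, 0.2324, 0.1719], E[r] = 0.5371, γ^t·E[r] = 0.263184, running G = 2.314746
t=3: π = [0.2046, 0.2244, 0.1714, 0.2317, 0.1680], E[r] = 0.5510, γ^t·E[r] = 0.189002, running G = 2.503748
t=4: π = [0.2039, 0.2252, 0.1720, 0.2315, 0.1674], E[r] = 0.5445, γ^t·E[r] = 0.130726, running G = 2.634474
t=5: π = [0.2038, 0.2251, 0.1720, 0.2317, 0.1674], E[r] = 0.5434, γ^t·E[r] = 0.091327, running G = 2.725800

G = 2.7258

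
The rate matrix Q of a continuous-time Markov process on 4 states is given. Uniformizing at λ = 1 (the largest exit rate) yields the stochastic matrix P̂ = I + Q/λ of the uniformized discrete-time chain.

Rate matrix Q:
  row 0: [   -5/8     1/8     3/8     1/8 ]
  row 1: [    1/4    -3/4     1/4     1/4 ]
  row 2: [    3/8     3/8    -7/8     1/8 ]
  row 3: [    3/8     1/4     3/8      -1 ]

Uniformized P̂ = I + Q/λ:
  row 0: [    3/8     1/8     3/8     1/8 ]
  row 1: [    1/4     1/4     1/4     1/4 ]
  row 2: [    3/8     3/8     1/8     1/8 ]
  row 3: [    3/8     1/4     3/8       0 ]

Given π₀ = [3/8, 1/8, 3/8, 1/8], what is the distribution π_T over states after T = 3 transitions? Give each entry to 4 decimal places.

π = [0.3452, 0.2417, 0.2759, 0.1372]

t=0: π = [0.3750, 0.1250, 0.3750, 0.1250]
t=1: π = [0.3594, 0.2500, 0.2656, 0.1250]
t=2: π = [0.3438, 0.2383, 0.2773, 0.1406]
t=3: π = [0.3452, 0.2417, 0.2759, 0.1372]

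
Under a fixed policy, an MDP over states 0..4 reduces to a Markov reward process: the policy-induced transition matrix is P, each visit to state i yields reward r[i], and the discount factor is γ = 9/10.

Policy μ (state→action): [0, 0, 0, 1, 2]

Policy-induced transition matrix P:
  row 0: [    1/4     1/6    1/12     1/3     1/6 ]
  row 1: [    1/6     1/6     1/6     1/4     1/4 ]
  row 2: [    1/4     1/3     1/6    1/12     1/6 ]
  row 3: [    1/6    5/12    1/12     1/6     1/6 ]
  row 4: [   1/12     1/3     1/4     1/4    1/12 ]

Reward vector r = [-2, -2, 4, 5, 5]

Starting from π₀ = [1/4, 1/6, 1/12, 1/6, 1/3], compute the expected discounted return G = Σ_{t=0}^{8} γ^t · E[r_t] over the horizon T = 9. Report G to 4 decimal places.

t=0: π = [0.2500, 0.1667, 0.0833, 0.1667, 0.3333], E[r] = 2.0000, γ^t·E[r] = 2.000000, running G = 2.000000
t=1: π = [0.1667, 0.2778, 0.1597, 0.2431, 0.1528], E[r] = 1.7292, γ^t·E[r] = 1.556250, running G = 3.556250
t=2: π = [0.1811, 0.2795, 0.1453, 0.2170, 0.1771], E[r] = 1.6302, γ^t·E[r] = 1.320469, running G = 4.876719
t=3: π = [0.1791, 0.2746, 0.1482, 0.2228, 0.1752], E[r] = 1.6755, γ^t·E[r] = 1.221434, running G = 6.098152
t=4: π = [0.1793, 0.2763, 0.1478, 0.2217, 0.1750], E[r] = 1.6629, γ^t·E[r] = 1.091016, running G = 7.189169
t=5: π = [0.1793, 0.2759, 0.1478, 0.2218, 0.1751], E[r] = 1.6657, γ^t·E[r] = 0.983560, running G = 8.172728
t=6: π = [0.1793, 0.2760, 0.1478, 0.2218, 0.1751], E[r] = 1.6651, γ^t·E[r] = 0.884925, running G = 9.057653
t=7: π = [0.1793, 0.2759, 0.1478, 0.2218, 0.1751], E[r] = 1.6652, γ^t·E[r] = 0.796472, running G = 9.854125
t=8: π = [0.1793, 0.2759, 0.1478, 0.2218, 0.1751], E[r] = 1.6652, γ^t·E[r] = 0.716821, running G = 10.570946

G = 10.5709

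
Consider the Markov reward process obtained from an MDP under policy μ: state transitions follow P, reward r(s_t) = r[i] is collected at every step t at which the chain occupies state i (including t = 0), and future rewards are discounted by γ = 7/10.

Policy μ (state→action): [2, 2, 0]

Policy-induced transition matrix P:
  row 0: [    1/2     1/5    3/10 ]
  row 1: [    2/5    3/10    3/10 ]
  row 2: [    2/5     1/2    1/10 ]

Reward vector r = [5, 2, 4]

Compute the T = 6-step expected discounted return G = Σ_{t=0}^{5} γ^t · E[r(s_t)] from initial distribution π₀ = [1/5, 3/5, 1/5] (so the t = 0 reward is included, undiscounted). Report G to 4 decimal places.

G = 10.3982

t=0: π = [0.2000, 0.6000, 0.2000], E[r] = 3.0000, γ^t·E[r] = 3.000000, running G = 3.000000
t=1: π = [0.4200, 0.3200, 0.2600], E[r] = 3.7800, γ^t·E[r] = 2.646000, running G = 5.646000
t=2: π = [0.4420, 0.3100, 0.2480], E[r] = 3.8220, γ^t·E[r] = 1.872780, running G = 7.518780
t=3: π = [0.4442, 0.3054, 0.2504], E[r] = 3.8334, γ^t·E[r] = 1.314856, running G = 8.833636
t=4: π = [0.4444, 0.3057, 0.2499], E[r] = 3.8331, γ^t·E[r] = 0.920327, running G = 9.753964
t=5: π = [0.4444, 0.3055, 0.2500], E[r] = 3.8334, γ^t·E[r] = 0.644272, running G = 10.398236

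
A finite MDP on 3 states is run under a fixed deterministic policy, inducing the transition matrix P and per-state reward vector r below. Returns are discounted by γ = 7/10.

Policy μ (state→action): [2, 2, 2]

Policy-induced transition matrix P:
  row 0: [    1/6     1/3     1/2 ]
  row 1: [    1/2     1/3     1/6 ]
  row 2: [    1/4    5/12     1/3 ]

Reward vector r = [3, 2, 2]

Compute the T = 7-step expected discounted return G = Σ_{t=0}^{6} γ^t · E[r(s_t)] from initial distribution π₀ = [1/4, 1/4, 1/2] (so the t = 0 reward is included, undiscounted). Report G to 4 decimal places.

t=0: π = [0.2500, 0.2500, 0.5000], E[r] = 2.2500, γ^t·E[r] = 2.250000, running G = 2.250000
t=1: π = [0.2917, 0.3750, 0.3333], E[r] = 2.2917, γ^t·E[r] = 1.604167, running G = 3.854167
t=2: π = [0.3194, 0.3611, 0.3194], E[r] = 2.3194, γ^t·E[r] = 1.136528, running G = 4.990694
t=3: π = [0.3137, 0.3600, 0.3264], E[r] = 2.3137, γ^t·E[r] = 0.793584, running G = 5.784279
t=4: π = [0.3139, 0.3605, 0.3256], E[r] = 2.3139, γ^t·E[r] = 0.555555, running G = 6.339834
t=5: π = [0.3140, 0.3605, 0.3256], E[r] = 2.3140, γ^t·E[r] = 0.388910, running G = 6.728745
t=6: π = [0.3140, 0.3605, 0.3256], E[r] = 2.3140, γ^t·E[r] = 0.272234, running G = 7.000979

G = 7.0010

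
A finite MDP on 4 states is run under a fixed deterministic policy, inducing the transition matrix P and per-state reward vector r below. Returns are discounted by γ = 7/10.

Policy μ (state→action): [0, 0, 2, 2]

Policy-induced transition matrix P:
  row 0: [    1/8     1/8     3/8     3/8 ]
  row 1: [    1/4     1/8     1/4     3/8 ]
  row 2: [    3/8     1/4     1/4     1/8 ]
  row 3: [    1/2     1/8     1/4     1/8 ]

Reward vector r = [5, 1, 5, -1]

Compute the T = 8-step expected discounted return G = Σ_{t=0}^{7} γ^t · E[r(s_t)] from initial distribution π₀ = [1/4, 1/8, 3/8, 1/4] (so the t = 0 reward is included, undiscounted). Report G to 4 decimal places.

t=0: π = [0.2500, 0.1250, 0.3750, 0.2500], E[r] = 3.0000, γ^t·E[r] = 3.000000, running G = 3.000000
t=1: π = [0.3281, 0.1719, 0.2813, 0.2188], E[r] = 3.0000, γ^t·E[r] = 2.100000, running G = 5.100000
t=2: π = [0.2988, 0.1602, 0.2910, 0.2500], E[r] = 2.8594, γ^t·E[r] = 1.401094, running G = 6.501094
t=3: π = [0.3115, 0.1614, 0.2874, 0.2397], E[r] = 2.9160, γ^t·E[r] = 1.000193, running G = 7.501287
t=4: π = [0.3069, 0.1609, 0.2889, 0.2432], E[r] = 2.8970, γ^t·E[r] = 0.695563, running G = 8.196850
t=5: π = [0.3086, 0.1611, 0.2884, 0.2420], E[r] = 2.9038, γ^t·E[r] = 0.488038, running G = 8.684888
t=6: π = [0.3080, 0.1610, 0.2886, 0.2424], E[r] = 2.9013, γ^t·E[r] = 0.341335, running G = 9.026224
t=7: π = [0.3082, 0.1611, 0.2885, 0.2423], E[r] = 2.9022, γ^t·E[r] = 0.239009, running G = 9.265232

G = 9.2652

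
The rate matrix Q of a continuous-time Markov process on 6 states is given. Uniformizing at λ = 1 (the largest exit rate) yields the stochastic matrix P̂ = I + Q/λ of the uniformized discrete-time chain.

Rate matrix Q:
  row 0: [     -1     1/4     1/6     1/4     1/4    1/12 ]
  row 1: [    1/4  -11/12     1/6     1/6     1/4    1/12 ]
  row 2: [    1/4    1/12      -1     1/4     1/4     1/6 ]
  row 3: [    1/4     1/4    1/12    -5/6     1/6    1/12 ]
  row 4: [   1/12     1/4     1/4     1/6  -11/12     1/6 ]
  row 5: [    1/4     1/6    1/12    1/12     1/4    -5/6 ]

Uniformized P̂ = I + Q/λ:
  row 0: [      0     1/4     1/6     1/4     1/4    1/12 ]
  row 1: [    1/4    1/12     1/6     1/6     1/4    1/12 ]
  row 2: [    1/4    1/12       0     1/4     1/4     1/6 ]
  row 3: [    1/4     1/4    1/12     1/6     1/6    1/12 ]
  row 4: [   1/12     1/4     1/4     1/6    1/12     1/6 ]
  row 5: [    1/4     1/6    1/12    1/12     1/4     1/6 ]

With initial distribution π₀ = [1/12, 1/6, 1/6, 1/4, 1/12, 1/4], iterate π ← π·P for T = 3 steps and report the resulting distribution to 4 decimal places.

π = [0.1766, 0.1839, 0.1343, 0.1819, 0.2014, 0.1220]

t=0: π = [0.0833, 0.1667, 0.1667, 0.2500, 0.0833, 0.2500]
t=1: π = [0.2153, 0.1736, 0.1042, 0.1667, 0.2153, 0.1250]
t=2: π = [0.1603, 0.1933, 0.1429, 0.1829, 0.2002, 0.1204]
t=3: π = [0.1766, 0.1839, 0.1343, 0.1819, 0.2014, 0.1220]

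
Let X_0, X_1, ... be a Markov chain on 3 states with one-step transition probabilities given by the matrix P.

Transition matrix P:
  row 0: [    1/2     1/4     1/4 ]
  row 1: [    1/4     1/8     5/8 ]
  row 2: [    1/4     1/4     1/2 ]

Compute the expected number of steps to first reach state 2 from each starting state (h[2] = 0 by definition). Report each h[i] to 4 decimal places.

First-step conditioning: h[2] = 0; for i ≠ 2, h[i] = 1 + Σ_k P[i][k]·h[k].
  h[0] = 1 + 1/2·h[0] + 1/4·h[1]
  h[1] = 1 + 1/4·h[0] + 1/8·h[1]
Solving the 2×2 linear system over states ≠ 2 gives exactly h = [3, 2, 0] (h[2] = 0 is the target).

h = [3.0000, 2.0000, 0.0000]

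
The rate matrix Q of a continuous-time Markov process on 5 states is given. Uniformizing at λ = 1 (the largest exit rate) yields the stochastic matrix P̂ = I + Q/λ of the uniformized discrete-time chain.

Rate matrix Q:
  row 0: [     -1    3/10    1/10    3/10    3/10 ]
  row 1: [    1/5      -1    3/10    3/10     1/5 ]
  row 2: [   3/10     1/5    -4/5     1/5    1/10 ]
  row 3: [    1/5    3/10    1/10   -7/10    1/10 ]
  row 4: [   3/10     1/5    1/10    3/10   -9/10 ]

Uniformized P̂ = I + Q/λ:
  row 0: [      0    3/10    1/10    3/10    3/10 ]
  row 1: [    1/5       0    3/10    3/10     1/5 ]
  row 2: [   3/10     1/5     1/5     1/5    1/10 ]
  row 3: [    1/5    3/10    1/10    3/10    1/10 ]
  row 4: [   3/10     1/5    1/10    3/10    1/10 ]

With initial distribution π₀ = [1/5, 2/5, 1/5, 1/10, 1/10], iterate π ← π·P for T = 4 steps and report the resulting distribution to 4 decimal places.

t=0: π = [0.2000, 0.4000, 0.2000, 0.1000, 0.1000]
t=1: π = [0.1900, 0.1500, 0.2000, 0.2800, 0.1800]
t=2: π = [0.2000, 0.2170, 0.1500, 0.2800, 0.1530]
t=3: π = [0.1903, 0.2046, 0.1584, 0.2850, 0.1617]
t=4: π = [0.1940, 0.2066, 0.1568, 0.2842, 0.1585]

π = [0.1940, 0.2066, 0.1568, 0.2842, 0.1585]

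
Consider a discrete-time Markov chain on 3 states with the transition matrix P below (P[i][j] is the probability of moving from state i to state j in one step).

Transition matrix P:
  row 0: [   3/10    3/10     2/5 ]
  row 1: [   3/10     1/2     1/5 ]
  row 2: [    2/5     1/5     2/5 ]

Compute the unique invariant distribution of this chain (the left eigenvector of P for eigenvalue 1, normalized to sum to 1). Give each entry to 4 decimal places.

π = [0.3333, 0.3333, 0.3333]

Balance equations π_j = Σ_i π_i·P[i][j]:
  π_0 = 3/10·π_0 + 3/10·π_1 + 2/5·π_2
  π_1 = 3/10·π_0 + 1/2·π_1 + 1/5·π_2
  normalize: π_0 + π_1 + π_2 = 1
Solving the linear system gives exactly π = [1/3, 1/3, 1/3].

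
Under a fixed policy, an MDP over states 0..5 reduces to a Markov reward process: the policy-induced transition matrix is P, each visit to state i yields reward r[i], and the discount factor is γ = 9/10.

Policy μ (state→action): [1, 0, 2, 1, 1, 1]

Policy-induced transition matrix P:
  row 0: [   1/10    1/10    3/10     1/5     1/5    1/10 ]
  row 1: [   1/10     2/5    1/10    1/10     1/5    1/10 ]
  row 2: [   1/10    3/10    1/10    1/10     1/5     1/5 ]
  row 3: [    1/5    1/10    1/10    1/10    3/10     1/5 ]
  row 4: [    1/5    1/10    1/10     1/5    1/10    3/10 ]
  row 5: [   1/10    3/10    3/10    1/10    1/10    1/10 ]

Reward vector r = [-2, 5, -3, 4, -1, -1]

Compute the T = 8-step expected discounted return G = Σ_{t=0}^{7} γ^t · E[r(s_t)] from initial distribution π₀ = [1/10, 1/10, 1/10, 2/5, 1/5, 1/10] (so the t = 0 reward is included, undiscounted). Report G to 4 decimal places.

G = 3.7519

t=0: π = [0.1000, 0.1000, 0.1000, 0.4000, 0.2000, 0.1000], E[r] = 1.3000, γ^t·E[r] = 1.300000, running G = 1.300000
t=1: π = [0.1600, 0.1700, 0.1400, 0.1300, 0.2100, 0.1900], E[r] = 0.2300, γ^t·E[r] = 0.207000, running G = 1.507000
t=2: π = [0.1340, 0.2170, 0.1700, 0.1370, 0.1730, 0.1690], E[r] = 0.5130, γ^t·E[r] = 0.415530, running G = 1.922530
t=3: π = [0.1310, 0.2329, 0.1606, 0.1307, 0.1795, 0.1653], E[r] = 0.5987, γ^t·E[r] = 0.436452, running G = 2.358982
t=4: π = [0.1310, 0.2351, 0.1593, 0.1311, 0.1786, 0.1650], E[r] = 0.6160, γ^t·E[r] = 0.404164, running G = 2.763146
t=5: π = [0.1310, 0.2354, 0.1592, 0.1310, 0.1787, 0.1647], E[r] = 0.6177, γ^t·E[r] = 0.364721, running G = 3.127868
t=6: π = [0.1310, 0.2354, 0.1591, 0.1310, 0.1787, 0.1648], E[r] = 0.6180, γ^t·E[r] = 0.328441, running G = 3.456309
t=7: π = [0.1310, 0.2354, 0.1591, 0.1310, 0.1787, 0.1648], E[r] = 0.6180, γ^t·E[r] = 0.295592, running G = 3.751901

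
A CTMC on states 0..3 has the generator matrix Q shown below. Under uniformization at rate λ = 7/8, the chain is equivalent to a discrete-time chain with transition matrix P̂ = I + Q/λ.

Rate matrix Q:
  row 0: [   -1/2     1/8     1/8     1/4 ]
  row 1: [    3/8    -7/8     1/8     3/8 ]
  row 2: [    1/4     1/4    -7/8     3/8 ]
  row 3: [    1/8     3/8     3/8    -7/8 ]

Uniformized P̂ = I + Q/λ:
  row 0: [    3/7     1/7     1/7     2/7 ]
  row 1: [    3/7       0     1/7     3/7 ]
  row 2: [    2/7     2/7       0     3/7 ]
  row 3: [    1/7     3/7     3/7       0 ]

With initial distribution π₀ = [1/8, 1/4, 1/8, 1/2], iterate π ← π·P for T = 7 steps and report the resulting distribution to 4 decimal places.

t=0: π = [0.1250, 0.2500, 0.1250, 0.5000]
t=1: π = [0.2679, 0.2679, 0.2679, 0.1964]
t=2: π = [0.3342, 0.1990, 0.1607, 0.3061]
t=3: π = [0.3181, 0.2249, 0.2074, 0.2496]
t=4: π = [0.3276, 0.2117, 0.1846, 0.2761]
t=5: π = [0.3233, 0.2179, 0.1954, 0.2634]
t=6: π = [0.3254, 0.2149, 0.1902, 0.2695]
t=7: π = [0.3244, 0.2163, 0.1927, 0.2666]

π = [0.3244, 0.2163, 0.1927, 0.2666]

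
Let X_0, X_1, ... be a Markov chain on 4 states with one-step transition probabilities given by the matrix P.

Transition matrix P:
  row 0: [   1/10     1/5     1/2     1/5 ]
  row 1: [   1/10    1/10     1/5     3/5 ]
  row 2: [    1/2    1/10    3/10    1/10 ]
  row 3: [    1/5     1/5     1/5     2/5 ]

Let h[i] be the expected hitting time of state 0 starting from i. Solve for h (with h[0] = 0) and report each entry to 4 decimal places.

First-step conditioning: h[0] = 0; for i ≠ 0, h[i] = 1 + Σ_k P[i][k]·h[k].
  h[1] = 1 + 1/10·h[1] + 1/5·h[2] + 3/5·h[3]
  h[2] = 1 + 1/10·h[1] + 3/10·h[2] + 1/10·h[3]
  h[3] = 1 + 1/5·h[1] + 1/5·h[2] + 2/5·h[3]
Solving the 3×3 linear system over states ≠ 0 gives exactly h = [0, 135/31, 325/124, 495/124] (h[0] = 0 is the target).

h = [0.0000, 4.3548, 2.6210, 3.9919]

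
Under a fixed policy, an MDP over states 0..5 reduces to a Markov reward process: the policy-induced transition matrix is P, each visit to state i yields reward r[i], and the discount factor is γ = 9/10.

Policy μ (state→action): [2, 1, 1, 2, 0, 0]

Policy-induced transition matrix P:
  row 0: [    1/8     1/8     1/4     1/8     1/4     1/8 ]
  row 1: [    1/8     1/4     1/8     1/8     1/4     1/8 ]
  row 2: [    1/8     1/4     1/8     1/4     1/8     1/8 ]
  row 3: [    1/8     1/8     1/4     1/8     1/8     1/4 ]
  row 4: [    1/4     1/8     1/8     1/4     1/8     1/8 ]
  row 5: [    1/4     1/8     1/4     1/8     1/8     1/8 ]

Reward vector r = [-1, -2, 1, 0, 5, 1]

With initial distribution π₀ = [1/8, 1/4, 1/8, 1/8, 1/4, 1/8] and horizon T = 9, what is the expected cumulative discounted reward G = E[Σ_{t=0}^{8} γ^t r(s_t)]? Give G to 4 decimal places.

G = 4.2695

t=0: π = [0.1250, 0.2500, 0.1250, 0.1250, 0.2500, 0.1250], E[r] = 0.8750, γ^t·E[r] = 0.875000, running G = 0.875000
t=1: π = [0.1719, 0.1719, 0.1719, 0.1719, 0.1719, 0.1406], E[r] = 0.6563, γ^t·E[r] = 0.590625, running G = 1.465625
t=2: π = [0.1641, 0.1680, 0.1855, 0.1680, 0.1680, 0.1465], E[r] = 0.6719, γ^t·E[r] = 0.544219, running G = 2.009844
t=3: π = [0.1643, 0.1692, 0.1848, 0.1692, 0.1665, 0.1460], E[r] = 0.6606, γ^t·E[r] = 0.481610, running G = 2.491454
t=4: π = [0.1641, 0.1693, 0.1849, 0.1689, 0.1667, 0.1461], E[r] = 0.6620, γ^t·E[r] = 0.434310, running G = 2.925763
t=5: π = [0.1641, 0.1693, 0.1849, 0.1690, 0.1667, 0.1461], E[r] = 0.6617, γ^t·E[r] = 0.390712, running G = 3.316476
t=6: π = [0.1641, 0.1693, 0.1849, 0.1689, 0.1667, 0.1461], E[r] = 0.6617, γ^t·E[r] = 0.351675, running G = 3.668151
t=7: π = [0.1641, 0.1693, 0.1849, 0.1689, 0.1667, 0.1461], E[r] = 0.6617, γ^t·E[r] = 0.316502, running G = 3.984653
t=8: π = [0.1641, 0.1693, 0.1849, 0.1689, 0.1667, 0.1461], E[r] = 0.6617, γ^t·E[r] = 0.284853, running G = 4.269506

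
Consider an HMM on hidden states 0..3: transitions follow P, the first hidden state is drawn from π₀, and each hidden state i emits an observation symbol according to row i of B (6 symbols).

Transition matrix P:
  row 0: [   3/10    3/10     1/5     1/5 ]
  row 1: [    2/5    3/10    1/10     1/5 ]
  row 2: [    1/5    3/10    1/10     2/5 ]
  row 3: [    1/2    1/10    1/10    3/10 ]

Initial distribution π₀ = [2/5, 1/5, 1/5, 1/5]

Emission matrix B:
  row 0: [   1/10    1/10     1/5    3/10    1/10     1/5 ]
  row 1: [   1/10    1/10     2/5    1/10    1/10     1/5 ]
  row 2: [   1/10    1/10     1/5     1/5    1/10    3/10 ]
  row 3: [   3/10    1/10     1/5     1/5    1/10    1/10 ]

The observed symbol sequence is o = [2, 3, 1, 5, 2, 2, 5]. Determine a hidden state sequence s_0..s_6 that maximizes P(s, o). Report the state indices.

t=0: δ = [8.000e-02, 8.000e-02, 4.000e-02, 4.000e-02]  (obs o_0=2)
t=1: δ = [9.600e-03, 2.400e-03, 3.200e-03, 3.200e-03]  ψ = [1, 0, 0, 0]  (obs o_1=3)
t=2: δ = [2.880e-04, 2.880e-04, 1.920e-04, 1.920e-04]  ψ = [0, 0, 0, 0]  (obs o_2=1)
t=3: δ = [2.304e-05, 1.728e-05, 1.728e-05, 7.680e-06]  ψ = [1, 0, 0, 2]  (obs o_3=5)
t=4: δ = [1.382e-06, 2.765e-06, 9.216e-07, 1.382e-06]  ψ = [0, 0, 0, 2]  (obs o_4=2)
t=5: δ = [2.212e-07, 3.318e-07, 5.530e-08, 1.106e-07]  ψ = [1, 1, 0, 1]  (obs o_5=2)
t=6: δ = [2.654e-08, 1.991e-08, 1.327e-08, 6.636e-09]  ψ = [1, 1, 0, 1]  (obs o_6=5)
backtrack: best end state = 0; path = [1, 0, 1, 0, 1, 1, 0]

path = [1, 0, 1, 0, 1, 1, 0]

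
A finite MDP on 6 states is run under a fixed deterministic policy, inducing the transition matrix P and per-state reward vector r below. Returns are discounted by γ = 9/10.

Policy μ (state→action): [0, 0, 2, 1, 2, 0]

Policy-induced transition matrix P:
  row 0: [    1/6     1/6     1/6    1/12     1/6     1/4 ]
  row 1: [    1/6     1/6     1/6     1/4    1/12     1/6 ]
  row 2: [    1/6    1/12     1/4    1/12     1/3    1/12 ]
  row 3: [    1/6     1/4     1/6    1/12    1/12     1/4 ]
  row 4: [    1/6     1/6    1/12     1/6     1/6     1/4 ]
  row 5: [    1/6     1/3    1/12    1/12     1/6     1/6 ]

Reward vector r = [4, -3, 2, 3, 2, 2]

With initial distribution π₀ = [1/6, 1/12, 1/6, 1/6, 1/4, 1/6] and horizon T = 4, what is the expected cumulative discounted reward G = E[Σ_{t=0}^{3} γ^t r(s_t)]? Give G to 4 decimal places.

t=0: π = [0.1667, 0.0833, 0.1667, 0.1667, 0.2500, 0.1667], E[r] = 2.0833, γ^t·E[r] = 2.083333, running G = 2.083333
t=1: π = [0.1667, 0.1944, 0.1458, 0.1181, 0.1736, 0.2014], E[r] = 1.4792, γ^t·E[r] = 1.331250, running G = 3.414583
t=2: π = [0.1667, 0.1979, 0.1476, 0.1302, 0.1649, 0.1927], E[r] = 1.4740, γ^t·E[r] = 1.193906, running G = 4.608490
t=3: π = [0.1667, 0.1973, 0.1492, 0.1301, 0.1639, 0.1929], E[r] = 1.4767, γ^t·E[r] = 1.076520, running G = 5.685009

G = 5.6850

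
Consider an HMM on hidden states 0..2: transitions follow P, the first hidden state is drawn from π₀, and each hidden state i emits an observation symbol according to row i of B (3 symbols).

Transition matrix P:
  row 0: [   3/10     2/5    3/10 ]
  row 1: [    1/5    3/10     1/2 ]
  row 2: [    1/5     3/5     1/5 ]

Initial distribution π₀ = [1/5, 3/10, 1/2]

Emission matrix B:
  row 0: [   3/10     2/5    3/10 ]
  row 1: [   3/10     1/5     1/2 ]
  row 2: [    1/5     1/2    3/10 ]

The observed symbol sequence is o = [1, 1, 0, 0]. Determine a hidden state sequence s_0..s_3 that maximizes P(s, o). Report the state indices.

t=0: δ = [8.000e-02, 6.000e-02, 2.500e-01]  (obs o_0=1)
t=1: δ = [2.000e-02, 3.000e-02, 2.500e-02]  ψ = [2, 2, 2]  (obs o_1=1)
t=2: δ = [1.800e-03, 4.500e-03, 3.000e-03]  ψ = [0, 2, 1]  (obs o_2=0)
t=3: δ = [2.700e-04, 5.400e-04, 4.500e-04]  ψ = [1, 2, 1]  (obs o_3=0)
backtrack: best end state = 1; path = [2, 1, 2, 1]

path = [2, 1, 2, 1]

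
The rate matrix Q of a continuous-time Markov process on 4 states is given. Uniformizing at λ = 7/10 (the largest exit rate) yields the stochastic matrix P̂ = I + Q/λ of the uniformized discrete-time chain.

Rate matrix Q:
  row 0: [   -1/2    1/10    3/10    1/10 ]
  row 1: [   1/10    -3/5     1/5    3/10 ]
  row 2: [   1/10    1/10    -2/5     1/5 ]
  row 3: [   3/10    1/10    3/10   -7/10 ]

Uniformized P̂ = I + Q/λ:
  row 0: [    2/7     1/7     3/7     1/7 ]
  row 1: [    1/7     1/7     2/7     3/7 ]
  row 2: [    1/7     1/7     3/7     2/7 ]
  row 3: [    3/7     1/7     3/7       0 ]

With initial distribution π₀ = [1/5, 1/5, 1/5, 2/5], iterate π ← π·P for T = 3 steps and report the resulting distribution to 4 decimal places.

t=0: π = [0.2000, 0.2000, 0.2000, 0.4000]
t=1: π = [0.2857, 0.1429, 0.4000, 0.1714]
t=2: π = [0.2327, 0.1429, 0.4082, 0.2163]
t=3: π = [0.2379, 0.1429, 0.4082, 0.2111]

π = [0.2379, 0.1429, 0.4082, 0.2111]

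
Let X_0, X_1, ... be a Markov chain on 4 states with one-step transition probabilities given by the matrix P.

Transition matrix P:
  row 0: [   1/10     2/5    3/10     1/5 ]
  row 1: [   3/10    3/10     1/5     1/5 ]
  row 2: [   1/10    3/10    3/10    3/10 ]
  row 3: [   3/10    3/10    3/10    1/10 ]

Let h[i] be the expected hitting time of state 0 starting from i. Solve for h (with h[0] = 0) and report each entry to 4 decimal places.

h = [0.0000, 3.9837, 4.8780, 4.0650]

First-step conditioning: h[0] = 0; for i ≠ 0, h[i] = 1 + Σ_k P[i][k]·h[k].
  h[1] = 1 + 3/10·h[1] + 1/5·h[2] + 1/5·h[3]
  h[2] = 1 + 3/10·h[1] + 3/10·h[2] + 3/10·h[3]
  h[3] = 1 + 3/10·h[1] + 3/10·h[2] + 1/10·h[3]
Solving the 3×3 linear system over states ≠ 0 gives exactly h = [0, 490/123, 200/41, 500/123] (h[0] = 0 is the target).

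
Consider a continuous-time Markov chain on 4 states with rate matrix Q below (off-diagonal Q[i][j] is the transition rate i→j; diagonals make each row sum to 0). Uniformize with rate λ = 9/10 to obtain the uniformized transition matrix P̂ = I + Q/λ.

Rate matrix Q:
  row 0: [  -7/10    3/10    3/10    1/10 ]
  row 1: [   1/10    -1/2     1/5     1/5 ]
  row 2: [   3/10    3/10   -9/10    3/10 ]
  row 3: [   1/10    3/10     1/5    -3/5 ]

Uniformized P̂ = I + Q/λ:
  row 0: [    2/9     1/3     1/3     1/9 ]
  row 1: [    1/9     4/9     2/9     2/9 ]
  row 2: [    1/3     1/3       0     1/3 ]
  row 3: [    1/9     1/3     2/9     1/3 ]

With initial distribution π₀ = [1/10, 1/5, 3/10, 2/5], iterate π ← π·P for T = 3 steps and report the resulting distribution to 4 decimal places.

t=0: π = [0.1000, 0.2000, 0.3000, 0.4000]
t=1: π = [0.1889, 0.3556, 0.1667, 0.2889]
t=2: π = [0.1691, 0.3728, 0.2062, 0.2519]
t=3: π = [0.1757, 0.3748, 0.1952, 0.2543]

π = [0.1757, 0.3748, 0.1952, 0.2543]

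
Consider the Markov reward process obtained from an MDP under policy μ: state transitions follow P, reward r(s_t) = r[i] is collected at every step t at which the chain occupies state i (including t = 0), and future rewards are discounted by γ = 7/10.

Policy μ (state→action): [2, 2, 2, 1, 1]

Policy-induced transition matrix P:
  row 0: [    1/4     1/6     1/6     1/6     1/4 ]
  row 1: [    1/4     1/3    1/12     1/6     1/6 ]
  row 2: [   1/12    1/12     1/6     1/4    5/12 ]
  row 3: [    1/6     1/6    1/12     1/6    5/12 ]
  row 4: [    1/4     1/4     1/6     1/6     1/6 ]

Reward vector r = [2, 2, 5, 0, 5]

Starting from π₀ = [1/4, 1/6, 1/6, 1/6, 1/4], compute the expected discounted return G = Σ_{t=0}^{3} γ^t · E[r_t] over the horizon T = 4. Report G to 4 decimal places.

t=0: π = [0.2500, 0.1667, 0.1667, 0.1667, 0.2500], E[r] = 2.9167, γ^t·E[r] = 2.916667, running G = 2.916667
t=1: π = [0.2083, 0.2014, 0.1389, 0.1806, 0.2708], E[r] = 2.8681, γ^t·E[r] = 2.007639, running G = 4.924306
t=2: π = [0.2118, 0.2112, 0.1348, 0.1782, 0.2639], E[r] = 2.8397, γ^t·E[r] = 1.391453, running G = 6.315758
t=3: π = [0.2127, 0.2126, 0.1342, 0.1779, 0.2626], E[r] = 2.8346, γ^t·E[r] = 0.972263, running G = 7.288022

G = 7.2880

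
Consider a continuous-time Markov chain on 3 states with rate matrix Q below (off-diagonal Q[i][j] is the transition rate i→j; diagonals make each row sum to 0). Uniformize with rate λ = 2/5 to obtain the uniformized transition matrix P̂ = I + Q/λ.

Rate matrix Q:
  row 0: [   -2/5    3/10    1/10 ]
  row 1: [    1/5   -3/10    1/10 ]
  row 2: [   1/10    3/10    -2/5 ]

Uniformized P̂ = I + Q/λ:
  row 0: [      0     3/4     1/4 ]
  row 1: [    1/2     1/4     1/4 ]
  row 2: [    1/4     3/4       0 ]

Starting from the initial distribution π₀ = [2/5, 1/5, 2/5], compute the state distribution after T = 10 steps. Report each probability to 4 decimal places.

t=0: π = [0.4000, 0.2000, 0.4000]
t=1: π = [0.2000, 0.6500, 0.1500]
t=2: π = [0.3625, 0.4250, 0.2125]
t=3: π = [0.2656, 0.5375, 0.1969]
t=4: π = [0.3180, 0.4813, 0.2008]
t=5: π = [0.2908, 0.5094, 0.1998]
t=6: π = [0.3046, 0.4953, 0.2000]
t=7: π = [0.2977, 0.5023, 0.2000]
t=8: π = [0.3012, 0.4988, 0.2000]
t=9: π = [0.2994, 0.5006, 0.2000]
t=10: π = [0.3003, 0.4997, 0.2000]

π = [0.3003, 0.4997, 0.2000]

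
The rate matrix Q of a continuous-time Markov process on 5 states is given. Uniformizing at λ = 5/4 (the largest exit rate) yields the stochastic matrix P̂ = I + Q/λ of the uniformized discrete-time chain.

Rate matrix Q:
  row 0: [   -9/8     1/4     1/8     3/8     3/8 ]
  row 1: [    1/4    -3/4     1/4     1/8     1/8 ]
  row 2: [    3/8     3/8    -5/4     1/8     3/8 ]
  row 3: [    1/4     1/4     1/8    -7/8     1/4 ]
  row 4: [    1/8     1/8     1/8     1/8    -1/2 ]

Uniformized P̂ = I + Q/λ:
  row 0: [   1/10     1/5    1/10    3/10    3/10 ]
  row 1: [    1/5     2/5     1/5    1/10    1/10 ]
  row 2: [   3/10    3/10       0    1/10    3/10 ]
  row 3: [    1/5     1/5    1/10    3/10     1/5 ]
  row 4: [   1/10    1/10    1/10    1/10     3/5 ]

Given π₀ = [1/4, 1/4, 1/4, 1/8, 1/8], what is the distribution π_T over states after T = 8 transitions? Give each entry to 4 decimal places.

π = [0.1609, 0.2212, 0.1110, 0.1652, 0.3416]

t=0: π = [0.2500, 0.2500, 0.2500, 0.1250, 0.1250]
t=1: π = [0.1875, 0.2625, 0.1000, 0.1750, 0.2750]
t=2: π = [0.1638, 0.2350, 0.1163, 0.1725, 0.3125]
t=3: π = [0.1640, 0.2274, 0.1119, 0.1673, 0.3295]
t=4: π = [0.1618, 0.2237, 0.1116, 0.1663, 0.3367]
t=5: π = [0.1613, 0.2222, 0.1112, 0.1656, 0.3396]
t=6: π = [0.1610, 0.2216, 0.1111, 0.1654, 0.3409]
t=7: π = [0.1609, 0.2213, 0.1111, 0.1653, 0.3414]
t=8: π = [0.1609, 0.2212, 0.1110, 0.1652, 0.3416]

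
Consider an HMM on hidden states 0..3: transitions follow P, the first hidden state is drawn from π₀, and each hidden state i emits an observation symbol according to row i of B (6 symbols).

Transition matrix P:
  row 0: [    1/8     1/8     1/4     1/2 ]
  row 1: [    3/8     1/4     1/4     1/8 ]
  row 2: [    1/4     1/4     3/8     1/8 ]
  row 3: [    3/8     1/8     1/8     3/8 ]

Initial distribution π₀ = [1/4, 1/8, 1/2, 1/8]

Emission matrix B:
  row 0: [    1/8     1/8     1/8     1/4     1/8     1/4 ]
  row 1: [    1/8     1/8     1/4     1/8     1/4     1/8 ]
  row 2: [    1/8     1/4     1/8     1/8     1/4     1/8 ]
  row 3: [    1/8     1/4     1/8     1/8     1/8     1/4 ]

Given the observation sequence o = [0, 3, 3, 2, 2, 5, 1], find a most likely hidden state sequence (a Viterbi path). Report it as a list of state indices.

t=0: δ = [3.125e-02, 1.562e-02, 6.250e-02, 1.562e-02]  (obs o_0=0)
t=1: δ = [3.906e-03, 1.953e-03, 2.930e-03, 1.953e-03]  ψ = [2, 2, 2, 0]  (obs o_1=3)
t=2: δ = [1.831e-04, 9.155e-05, 1.373e-04, 2.441e-04]  ψ = [1, 2, 2, 0]  (obs o_2=3)
t=3: δ = [1.144e-05, 8.583e-06, 6.437e-06, 1.144e-05]  ψ = [3, 2, 2, 0]  (obs o_3=2)
t=4: δ = [5.364e-07, 5.364e-07, 3.576e-07, 7.153e-07]  ψ = [3, 1, 0, 0]  (obs o_4=2)
t=5: δ = [6.706e-08, 1.676e-08, 1.676e-08, 6.706e-08]  ψ = [3, 1, 0, 0]  (obs o_5=5)
t=6: δ = [3.143e-09, 1.048e-09, 4.191e-09, 8.382e-09]  ψ = [3, 0, 0, 0]  (obs o_6=1)
backtrack: best end state = 3; path = [2, 0, 3, 0, 3, 0, 3]

path = [2, 0, 3, 0, 3, 0, 3]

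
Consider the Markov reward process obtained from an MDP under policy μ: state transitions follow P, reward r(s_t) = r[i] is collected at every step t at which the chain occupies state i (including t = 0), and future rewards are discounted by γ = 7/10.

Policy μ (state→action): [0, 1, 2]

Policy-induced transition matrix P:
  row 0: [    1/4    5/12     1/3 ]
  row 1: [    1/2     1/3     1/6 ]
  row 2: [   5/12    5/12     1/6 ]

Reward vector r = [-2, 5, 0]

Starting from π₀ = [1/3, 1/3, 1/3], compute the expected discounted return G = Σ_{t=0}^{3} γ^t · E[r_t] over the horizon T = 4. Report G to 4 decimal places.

t=0: π = [0.3333, 0.3333, 0.3333], E[r] = 1.0000, γ^t·E[r] = 1.000000, running G = 1.000000
t=1: π = [0.3889, 0.3889, 0.2222], E[r] = 1.1667, γ^t·E[r] = 0.816667, running G = 1.816667
t=2: π = [0.3843, 0.3843, 0.2315], E[r] = 1.1528, γ^t·E[r] = 0.564861, running G = 2.381528
t=3: π = [0.3846, 0.3846, 0.2307], E[r] = 1.1539, γ^t·E[r] = 0.395800, running G = 2.777328

G = 2.7773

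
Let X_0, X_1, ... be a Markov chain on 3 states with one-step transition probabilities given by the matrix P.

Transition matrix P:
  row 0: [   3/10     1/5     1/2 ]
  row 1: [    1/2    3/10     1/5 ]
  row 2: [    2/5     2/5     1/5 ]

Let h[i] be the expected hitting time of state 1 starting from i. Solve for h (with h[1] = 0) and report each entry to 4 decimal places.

First-step conditioning: h[1] = 0; for i ≠ 1, h[i] = 1 + Σ_k P[i][k]·h[k].
  h[0] = 1 + 3/10·h[0] + 1/2·h[2]
  h[2] = 1 + 2/5·h[0] + 1/5·h[2]
Solving the 2×2 linear system over states ≠ 1 gives exactly h = [65/18, 0, 55/18] (h[1] = 0 is the target).

h = [3.6111, 0.0000, 3.0556]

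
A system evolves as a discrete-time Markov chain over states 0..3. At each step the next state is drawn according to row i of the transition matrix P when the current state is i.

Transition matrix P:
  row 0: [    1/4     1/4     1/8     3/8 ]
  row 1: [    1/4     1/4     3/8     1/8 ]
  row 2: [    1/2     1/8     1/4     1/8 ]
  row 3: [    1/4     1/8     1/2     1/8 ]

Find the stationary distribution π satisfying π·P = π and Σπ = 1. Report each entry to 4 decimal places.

π = [0.3212, 0.1887, 0.2848, 0.2053]

Balance equations π_j = Σ_i π_i·P[i][j]:
  π_0 = 1/4·π_0 + 1/4·π_1 + 1/2·π_2 + 1/4·π_3
  π_1 = 1/4·π_0 + 1/4·π_1 + 1/8·π_2 + 1/8·π_3
  π_2 = 1/8·π_0 + 3/8·π_1 + 1/4·π_2 + 1/2·π_3
  normalize: π_0 + π_1 + π_2 + π_3 = 1
Solving the linear system gives exactly π = [97/302, 57/302, 43/151, 31/151].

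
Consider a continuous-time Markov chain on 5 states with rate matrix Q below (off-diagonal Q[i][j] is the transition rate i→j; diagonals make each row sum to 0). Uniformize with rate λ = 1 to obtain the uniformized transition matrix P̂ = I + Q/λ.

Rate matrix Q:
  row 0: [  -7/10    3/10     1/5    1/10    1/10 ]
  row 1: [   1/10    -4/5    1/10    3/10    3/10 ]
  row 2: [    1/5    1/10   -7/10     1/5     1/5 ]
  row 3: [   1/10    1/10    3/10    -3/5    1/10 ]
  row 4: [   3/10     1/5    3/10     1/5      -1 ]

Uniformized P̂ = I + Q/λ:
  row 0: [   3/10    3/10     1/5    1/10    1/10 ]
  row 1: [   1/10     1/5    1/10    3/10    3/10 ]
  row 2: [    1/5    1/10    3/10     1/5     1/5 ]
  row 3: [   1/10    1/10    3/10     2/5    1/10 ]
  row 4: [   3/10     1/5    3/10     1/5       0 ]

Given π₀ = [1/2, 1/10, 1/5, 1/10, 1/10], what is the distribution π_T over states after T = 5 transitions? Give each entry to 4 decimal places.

π = [0.1919, 0.1699, 0.2467, 0.2473, 0.1442]

t=0: π = [0.5000, 0.1000, 0.2000, 0.1000, 0.1000]
t=1: π = [0.2400, 0.2200, 0.2300, 0.1800, 0.1300]
t=2: π = [0.1970, 0.1830, 0.2320, 0.2340, 0.1540]
t=3: π = [0.1934, 0.1731, 0.2437, 0.2454, 0.1444]
t=4: π = [0.1919, 0.1704, 0.2460, 0.2471, 0.1446]
t=5: π = [0.1919, 0.1699, 0.2467, 0.2473, 0.1442]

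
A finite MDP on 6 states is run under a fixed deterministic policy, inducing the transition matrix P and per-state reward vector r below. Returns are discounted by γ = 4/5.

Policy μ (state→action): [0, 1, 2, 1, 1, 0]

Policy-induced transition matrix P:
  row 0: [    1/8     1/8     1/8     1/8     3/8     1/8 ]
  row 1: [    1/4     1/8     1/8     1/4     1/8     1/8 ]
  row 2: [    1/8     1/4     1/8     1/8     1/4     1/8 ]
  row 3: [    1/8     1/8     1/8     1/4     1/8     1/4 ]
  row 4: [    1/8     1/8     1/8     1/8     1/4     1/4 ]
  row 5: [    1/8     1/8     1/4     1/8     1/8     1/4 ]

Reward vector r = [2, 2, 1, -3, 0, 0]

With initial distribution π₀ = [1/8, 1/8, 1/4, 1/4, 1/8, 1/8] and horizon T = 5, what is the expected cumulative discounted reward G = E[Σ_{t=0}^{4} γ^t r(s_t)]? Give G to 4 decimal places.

t=0: π = [0.1250, 0.1250, 0.2500, 0.2500, 0.1250, 0.1250], E[r] = 0.0000, γ^t·E[r] = 0.000000, running G = 0.000000
t=1: π = [0.1406, 0.1563, 0.1406, 0.1719, 0.2031, 0.1875], E[r] = 0.2188, γ^t·E[r] = 0.175000, running G = 0.175000
t=2: π = [0.1445, 0.1426, 0.1484, 0.1660, 0.2031, 0.1953], E[r] = 0.2246, γ^t·E[r] = 0.143750, running G = 0.318750
t=3: π = [0.1428, 0.1436, 0.1494, 0.1636, 0.2051, 0.1956], E[r] = 0.2314, γ^t·E[r] = 0.118500, running G = 0.437250
t=4: π = [0.1429, 0.1437, 0.1494, 0.1634, 0.2050, 0.1955], E[r] = 0.2325, γ^t·E[r] = 0.095238, running G = 0.532488

G = 0.5325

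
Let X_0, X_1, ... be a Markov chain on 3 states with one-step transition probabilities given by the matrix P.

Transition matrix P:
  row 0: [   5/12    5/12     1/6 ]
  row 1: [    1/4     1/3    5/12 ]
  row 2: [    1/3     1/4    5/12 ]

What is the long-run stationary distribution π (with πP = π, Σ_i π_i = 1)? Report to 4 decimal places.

π = [0.3333, 0.3333, 0.3333]

Balance equations π_j = Σ_i π_i·P[i][j]:
  π_0 = 5/12·π_0 + 1/4·π_1 + 1/3·π_2
  π_1 = 5/12·π_0 + 1/3·π_1 + 1/4·π_2
  normalize: π_0 + π_1 + π_2 = 1
Solving the linear system gives exactly π = [1/3, 1/3, 1/3].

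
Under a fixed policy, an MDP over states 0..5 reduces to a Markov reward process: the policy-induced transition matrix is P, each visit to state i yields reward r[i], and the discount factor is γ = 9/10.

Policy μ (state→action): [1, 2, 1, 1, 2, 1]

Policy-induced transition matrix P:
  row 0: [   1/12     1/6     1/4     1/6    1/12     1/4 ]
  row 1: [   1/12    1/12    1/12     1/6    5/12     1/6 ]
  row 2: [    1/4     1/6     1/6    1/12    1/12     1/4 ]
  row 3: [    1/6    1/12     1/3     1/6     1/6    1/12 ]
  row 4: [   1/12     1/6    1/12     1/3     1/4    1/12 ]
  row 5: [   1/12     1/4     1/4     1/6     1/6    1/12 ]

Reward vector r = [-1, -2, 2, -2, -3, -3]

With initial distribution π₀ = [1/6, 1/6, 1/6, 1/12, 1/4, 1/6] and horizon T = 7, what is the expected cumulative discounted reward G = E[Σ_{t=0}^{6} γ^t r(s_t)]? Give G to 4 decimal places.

t=0: π = [0.1667, 0.1667, 0.1667, 0.0833, 0.2500, 0.1667], E[r] = -1.5833, γ^t·E[r] = -1.583333, running G = -1.583333
t=1: π = [0.1181, 0.1597, 0.1736, 0.1944, 0.2014, 0.1528], E[r] = -1.5417, γ^t·E[r] = -1.387500, running G = -2.970833
t=2: π = [0.1285, 0.1499, 0.1916, 0.1858, 0.1991, 0.1453], E[r] = -1.4497, γ^t·E[r] = -1.174219, running G = -4.145052
t=3: π = [0.1307, 0.1508, 0.1914, 0.1839, 0.1941, 0.1492], E[r] = -1.4470, γ^t·E[r] = -1.054898, running G = -5.199951
t=4: π = [0.1305, 0.1512, 0.1919, 0.1831, 0.1937, 0.1496], E[r] = -1.4451, γ^t·E[r] = -0.948148, running G = -6.148099
t=5: π = [0.1306, 0.1513, 0.1918, 0.1830, 0.1937, 0.1497], E[r] = -1.4457, γ^t·E[r] = -0.853685, running G = -7.001784
t=6: π = [0.1305, 0.1513, 0.1918, 0.1830, 0.1938, 0.1497], E[r] = -1.4458, γ^t·E[r] = -0.768379, running G = -7.770163

G = -7.7702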